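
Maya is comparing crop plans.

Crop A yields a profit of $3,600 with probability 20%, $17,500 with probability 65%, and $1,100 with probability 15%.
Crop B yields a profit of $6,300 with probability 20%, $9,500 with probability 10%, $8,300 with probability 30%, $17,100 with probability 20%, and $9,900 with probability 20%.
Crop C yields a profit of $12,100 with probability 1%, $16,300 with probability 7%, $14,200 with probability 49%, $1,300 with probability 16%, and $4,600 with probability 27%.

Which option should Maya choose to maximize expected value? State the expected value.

Crop A ($12,260)

Crop A = 0.2 × 3600 + 0.65 × 17500 + 0.15 × 1100 = 720 + 11375 + 165 = 12260
Crop B = 0.2 × 6300 + 0.1 × 9500 + 0.3 × 8300 + 0.2 × 17100 + 0.2 × 9900 = 1260 + 950 + 2490 + 3420 + 1980 = 10100
Crop C = 0.01 × 12100 + 0.07 × 16300 + 0.49 × 14200 + 0.16 × 1300 + 0.27 × 4600 = 121 + 1141 + 6958 + 208 + 1242 = 9670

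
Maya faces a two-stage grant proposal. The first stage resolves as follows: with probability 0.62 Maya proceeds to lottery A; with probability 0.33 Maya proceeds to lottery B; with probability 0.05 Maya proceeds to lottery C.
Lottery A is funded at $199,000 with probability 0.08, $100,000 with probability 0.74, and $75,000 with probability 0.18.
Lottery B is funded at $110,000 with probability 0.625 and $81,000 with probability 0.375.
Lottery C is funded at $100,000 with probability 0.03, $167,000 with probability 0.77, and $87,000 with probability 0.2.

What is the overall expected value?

$104,281.15

EV(A) = 0.08 × 199000 + 0.74 × 100000 + 0.18 × 75000 = 15920 + 74000 + 13500 = 103420
EV(B) = 0.625 × 110000 + 0.375 × 81000 = 68750 + 30375 = 99125
EV(C) = 0.03 × 100000 + 0.77 × 167000 + 0.2 × 87000 = 3000 + 128590 + 17400 = 148990
Overall = 0.62 × 103420 + 0.33 × 99125 + 0.05 × 148990 = 64120.4 + 32711.25 + 7449.5 = 104281.15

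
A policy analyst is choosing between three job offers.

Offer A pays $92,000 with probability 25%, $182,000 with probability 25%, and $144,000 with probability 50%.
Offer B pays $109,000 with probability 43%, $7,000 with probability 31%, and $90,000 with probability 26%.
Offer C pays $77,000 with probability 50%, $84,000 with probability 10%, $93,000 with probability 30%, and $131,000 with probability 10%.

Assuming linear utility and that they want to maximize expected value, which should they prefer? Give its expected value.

Offer A = 0.25 × 92000 + 0.25 × 182000 + 0.5 × 144000 = 23000 + 45500 + 72000 = 140500
Offer B = 0.43 × 109000 + 0.31 × 7000 + 0.26 × 90000 = 46870 + 2170 + 23400 = 72440
Offer C = 0.5 × 77000 + 0.1 × 84000 + 0.3 × 93000 + 0.1 × 131000 = 38500 + 8400 + 27900 + 13100 = 87900

Offer A ($140,500)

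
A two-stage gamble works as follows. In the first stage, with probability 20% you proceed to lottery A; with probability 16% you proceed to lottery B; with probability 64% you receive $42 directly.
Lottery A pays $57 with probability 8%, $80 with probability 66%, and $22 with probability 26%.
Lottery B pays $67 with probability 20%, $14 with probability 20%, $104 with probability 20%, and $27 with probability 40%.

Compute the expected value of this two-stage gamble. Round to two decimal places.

EV(A) = 0.08 × 57 + 0.66 × 80 + 0.26 × 22 = 4.56 + 52.8 + 5.72 = 63.08
EV(B) = 0.2 × 67 + 0.2 × 14 + 0.2 × 104 + 0.4 × 27 = 13.4 + 2.8 + 20.8 + 10.8 = 47.8
Branch C: 42 (certain)
Overall = 0.2 × 63.08 + 0.16 × 47.8 + 0.64 × 42 = 12.616 + 7.648 + 26.88 = 47.144

$47.14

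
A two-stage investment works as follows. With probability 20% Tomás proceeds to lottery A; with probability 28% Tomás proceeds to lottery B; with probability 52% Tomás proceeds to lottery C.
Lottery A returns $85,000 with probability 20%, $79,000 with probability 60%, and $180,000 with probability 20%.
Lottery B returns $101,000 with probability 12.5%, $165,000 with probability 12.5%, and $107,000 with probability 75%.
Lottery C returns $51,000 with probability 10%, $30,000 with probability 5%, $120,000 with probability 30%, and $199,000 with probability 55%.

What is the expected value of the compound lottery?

$130,926

EV(A) = 0.2 × 85000 + 0.6 × 79000 + 0.2 × 180000 = 17000 + 47400 + 36000 = 100400
EV(B) = 0.125 × 101000 + 0.125 × 165000 + 0.75 × 107000 = 12625 + 20625 + 80250 = 113500
EV(C) = 0.1 × 51000 + 0.05 × 30000 + 0.3 × 120000 + 0.55 × 199000 = 5100 + 1500 + 36000 + 109450 = 152050
Overall = 0.2 × 100400 + 0.28 × 113500 + 0.52 × 152050 = 20080 + 31780 + 79066 = 130926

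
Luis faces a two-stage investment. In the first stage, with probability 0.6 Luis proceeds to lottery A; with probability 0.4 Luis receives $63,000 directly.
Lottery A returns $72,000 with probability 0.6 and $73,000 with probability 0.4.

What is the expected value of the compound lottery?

EV(A) = 0.6 × 72000 + 0.4 × 73000 = 43200 + 29200 = 72400
Branch B: 63000 (certain)
Overall = 0.6 × 72400 + 0.4 × 63000 = 43440 + 25200 = 68640

$68,640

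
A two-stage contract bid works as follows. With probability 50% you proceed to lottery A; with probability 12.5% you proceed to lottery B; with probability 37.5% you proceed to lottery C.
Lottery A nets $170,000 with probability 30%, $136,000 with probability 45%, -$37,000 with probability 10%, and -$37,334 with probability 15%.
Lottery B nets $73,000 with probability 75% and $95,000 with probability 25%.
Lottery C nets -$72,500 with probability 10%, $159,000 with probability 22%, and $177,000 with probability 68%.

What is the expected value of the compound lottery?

EV(A) = 0.3 × 170000 + 0.45 × 136000 + 0.1 × (-37000) + 0.15 × (-37334) = 51000 + 61200 − 3700 − 5600.1 = 102899.9
EV(B) = 0.75 × 73000 + 0.25 × 95000 = 54750 + 23750 = 78500
EV(C) = 0.1 × (-72500) + 0.22 × 159000 + 0.68 × 177000 = -7250 + 34980 + 120360 = 148090
Overall = 0.5 × 102899.9 + 0.125 × 78500 + 0.375 × 148090 = 51449.95 + 9812.5 + 55533.75 = 116796.2

$116,796.20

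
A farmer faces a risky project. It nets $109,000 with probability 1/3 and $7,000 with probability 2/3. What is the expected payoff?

$41,000

EV = 1/3 × 109000 + 2/3 × 7000 = 36333.3333 + 4666.6667 = 41000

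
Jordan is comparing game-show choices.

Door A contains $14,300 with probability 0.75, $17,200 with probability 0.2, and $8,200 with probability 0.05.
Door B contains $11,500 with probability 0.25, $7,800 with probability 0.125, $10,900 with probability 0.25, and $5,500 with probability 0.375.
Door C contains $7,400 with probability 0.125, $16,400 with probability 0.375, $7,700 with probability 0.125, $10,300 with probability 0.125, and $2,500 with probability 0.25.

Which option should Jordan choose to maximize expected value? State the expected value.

Door A ($14,575)

Door A = 0.75 × 14300 + 0.2 × 17200 + 0.05 × 8200 = 10725 + 3440 + 410 = 14575
Door B = 0.25 × 11500 + 0.125 × 7800 + 0.25 × 10900 + 0.375 × 5500 = 2875 + 975 + 2725 + 2062.5 = 8637.5
Door C = 0.125 × 7400 + 0.375 × 16400 + 0.125 × 7700 + 0.125 × 10300 + 0.25 × 2500 = 925 + 6150 + 962.5 + 1287.5 + 625 = 9950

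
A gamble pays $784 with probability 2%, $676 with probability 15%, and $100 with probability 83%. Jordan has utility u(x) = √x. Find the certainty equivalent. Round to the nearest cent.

$162.82

E[u] = 0.02·√784 + 0.15·√676 + 0.83·√100 = 0.02·28 + 0.15·26 + 0.83·10 = 12.76
CE = (12.76)² = 162.8176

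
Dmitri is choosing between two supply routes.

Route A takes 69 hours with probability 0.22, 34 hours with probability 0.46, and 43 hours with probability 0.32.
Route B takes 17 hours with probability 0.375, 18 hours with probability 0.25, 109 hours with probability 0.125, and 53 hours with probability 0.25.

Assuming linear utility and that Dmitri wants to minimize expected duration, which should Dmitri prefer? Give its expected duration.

Route A = 0.22 × 69 + 0.46 × 34 + 0.32 × 43 = 15.18 + 15.64 + 13.76 = 44.58
Route B = 0.375 × 17 + 0.25 × 18 + 0.125 × 109 + 0.25 × 53 = 6.375 + 4.5 + 13.625 + 13.25 = 37.75

Route B (37.75 hours)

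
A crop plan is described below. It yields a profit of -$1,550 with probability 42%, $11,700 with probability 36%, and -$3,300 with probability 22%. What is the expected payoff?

EV = 0.42 × (-1550) + 0.36 × 11700 + 0.22 × (-3300) = -651 + 4212 − 726 = 2835

$2,835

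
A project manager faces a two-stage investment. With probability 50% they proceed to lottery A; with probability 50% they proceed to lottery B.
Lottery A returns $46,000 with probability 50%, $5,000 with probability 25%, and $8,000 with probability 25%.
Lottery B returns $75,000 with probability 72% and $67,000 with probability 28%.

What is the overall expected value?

EV(A) = 0.5 × 46000 + 0.25 × 5000 + 0.25 × 8000 = 23000 + 1250 + 2000 = 26250
EV(B) = 0.72 × 75000 + 0.28 × 67000 = 54000 + 18760 = 72760
Overall = 0.5 × 26250 + 0.5 × 72760 = 13125 + 36380 = 49505

$49,505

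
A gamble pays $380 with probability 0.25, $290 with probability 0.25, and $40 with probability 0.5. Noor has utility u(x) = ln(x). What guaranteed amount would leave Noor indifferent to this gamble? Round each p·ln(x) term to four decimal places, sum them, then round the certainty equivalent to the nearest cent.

E[u] = 0.25·ln(380) + 0.25·ln(290) + 0.5·ln(40) = 1.4850 + 1.4175 + 1.8444 = 4.7469
CE = e^4.7469 ≈ 115.23

$115.23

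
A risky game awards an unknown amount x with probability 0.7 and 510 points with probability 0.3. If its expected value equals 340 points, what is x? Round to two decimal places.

0.7·x + 0.3·510 = 340
0.7·x = 340 − 153 = 187
x = 187 / 0.7 = 267.1429

x = 267.14 points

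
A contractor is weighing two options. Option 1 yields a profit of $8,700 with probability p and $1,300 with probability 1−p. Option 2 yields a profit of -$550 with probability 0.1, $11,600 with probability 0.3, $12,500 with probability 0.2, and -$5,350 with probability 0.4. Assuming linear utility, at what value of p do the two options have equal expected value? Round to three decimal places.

p = 0.336

EV(Option 2) = 0.1 × (-550) + 0.3 × 11600 + 0.2 × 12500 + 0.4 × (-5350) = -55 + 3480 + 2500 − 2140 = 3785
p·8700 + (1−p)·1300 = 3785
7400p + 1300 = 3785
p = (3785 − 1300) / 7400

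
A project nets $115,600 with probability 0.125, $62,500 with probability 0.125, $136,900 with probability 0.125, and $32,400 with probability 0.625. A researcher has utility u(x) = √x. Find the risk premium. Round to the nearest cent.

E[u] = 0.125·√115600 + 0.125·√62500 + 0.125·√136900 + 0.625·√32400 = 0.125·340 + 0.125·250 + 0.125·370 + 0.625·180 = 232.5
CE = (232.5)² = 54056.25
Risk premium = EV − CE = 59625 − 54056.25 = 5568.75

$5,568.75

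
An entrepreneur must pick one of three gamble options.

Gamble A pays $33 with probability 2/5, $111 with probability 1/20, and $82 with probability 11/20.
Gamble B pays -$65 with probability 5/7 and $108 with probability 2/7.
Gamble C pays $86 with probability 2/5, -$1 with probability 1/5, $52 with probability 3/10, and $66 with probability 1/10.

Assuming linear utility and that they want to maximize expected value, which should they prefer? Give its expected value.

Gamble A ($63.85)

Gamble A = 2/5 × 33 + 1/20 × 111 + 11/20 × 82 = 13.2 + 5.55 + 45.1 = 63.85
Gamble B = 5/7 × (-65) + 2/7 × 108 = -46.4286 + 30.8571 = -15.5714
Gamble C = 2/5 × 86 + 1/5 × (-1) + 3/10 × 52 + 1/10 × 66 = 34.4 − 0.2 + 15.6 + 6.6 = 56.4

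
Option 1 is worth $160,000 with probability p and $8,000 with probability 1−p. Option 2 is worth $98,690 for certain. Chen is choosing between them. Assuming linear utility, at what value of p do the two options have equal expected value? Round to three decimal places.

p = 0.597

p·160000 + (1−p)·8000 = 98690
152000p + 8000 = 98690
p = (98690 − 8000) / 152000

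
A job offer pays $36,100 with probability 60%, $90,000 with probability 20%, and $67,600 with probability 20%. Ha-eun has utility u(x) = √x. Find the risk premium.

E[u] = 0.6·√36100 + 0.2·√90000 + 0.2·√67600 = 0.6·190 + 0.2·300 + 0.2·260 = 226
CE = (226)² = 51076
Risk premium = EV − CE = 53180 − 51076 = 2104

$2,104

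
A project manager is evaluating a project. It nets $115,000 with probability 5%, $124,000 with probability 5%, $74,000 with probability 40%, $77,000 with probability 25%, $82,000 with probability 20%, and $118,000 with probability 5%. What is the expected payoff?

$83,100

EV = 0.05 × 115000 + 0.05 × 124000 + 0.4 × 74000 + 0.25 × 77000 + 0.2 × 82000 + 0.05 × 118000 = 5750 + 6200 + 29600 + 19250 + 16400 + 5900 = 83100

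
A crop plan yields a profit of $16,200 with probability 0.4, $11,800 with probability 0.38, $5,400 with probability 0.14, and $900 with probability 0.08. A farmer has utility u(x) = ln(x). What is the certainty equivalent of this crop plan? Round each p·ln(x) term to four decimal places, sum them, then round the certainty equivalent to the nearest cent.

E[u] = 0.4·ln(16200) + 0.38·ln(11800) + 0.14·ln(5400) + 0.08·ln(900) = 3.8771 + 3.5628 + 1.2032 + 0.5442 = 9.1873
CE = e^9.1873 ≈ 9772.23

$9,772.23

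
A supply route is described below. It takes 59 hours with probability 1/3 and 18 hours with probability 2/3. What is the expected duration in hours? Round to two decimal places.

EV = 1/3 × 59 + 2/3 × 18 = 19.6667 + 12 = 31.6667

31.67 hours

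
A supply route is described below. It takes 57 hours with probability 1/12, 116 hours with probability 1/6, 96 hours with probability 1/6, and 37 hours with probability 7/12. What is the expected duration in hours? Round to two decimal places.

EV = 1/12 × 57 + 1/6 × 116 + 1/6 × 96 + 7/12 × 37 = 4.75 + 19.3333 + 16 + 21.5833 = 61.6667

61.67 hours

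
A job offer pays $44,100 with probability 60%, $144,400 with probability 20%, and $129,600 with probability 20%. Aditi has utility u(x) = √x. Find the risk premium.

E[u] = 0.6·√44100 + 0.2·√144400 + 0.2·√129600 = 0.6·210 + 0.2·380 + 0.2·360 = 274
CE = (274)² = 75076
Risk premium = EV − CE = 81260 − 75076 = 6184

$6,184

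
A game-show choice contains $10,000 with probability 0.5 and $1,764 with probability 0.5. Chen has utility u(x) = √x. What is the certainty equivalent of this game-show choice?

$5,041

E[u] = 0.5·√10000 + 0.5·√1764 = 0.5·100 + 0.5·42 = 71
CE = (71)² = 5041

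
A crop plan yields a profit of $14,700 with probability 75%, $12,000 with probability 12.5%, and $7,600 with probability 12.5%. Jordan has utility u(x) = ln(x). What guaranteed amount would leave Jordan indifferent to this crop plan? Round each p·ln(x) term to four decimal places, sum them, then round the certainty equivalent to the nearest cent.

E[u] = 0.75·ln(14700) + 0.125·ln(12000) + 0.125·ln(7600) = 7.1967 + 1.1741 + 1.1170 = 9.4878
CE = e^9.4878 ≈ 13197.73

$13,197.73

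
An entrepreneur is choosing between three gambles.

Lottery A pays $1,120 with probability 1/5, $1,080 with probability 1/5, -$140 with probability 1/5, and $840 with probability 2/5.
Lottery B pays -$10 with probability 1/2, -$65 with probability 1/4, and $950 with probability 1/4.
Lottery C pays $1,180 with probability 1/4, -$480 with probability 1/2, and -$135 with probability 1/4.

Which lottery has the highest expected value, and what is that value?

Lottery A ($748)

Lottery A = 1/5 × 1120 + 1/5 × 1080 + 1/5 × (-140) + 2/5 × 840 = 224 + 216 − 28 + 336 = 748
Lottery B = 1/2 × (-10) + 1/4 × (-65) + 1/4 × 950 = -5 − 16.25 + 237.5 = 216.25
Lottery C = 1/4 × 1180 + 1/2 × (-480) + 1/4 × (-135) = 295 − 240 − 33.75 = 21.25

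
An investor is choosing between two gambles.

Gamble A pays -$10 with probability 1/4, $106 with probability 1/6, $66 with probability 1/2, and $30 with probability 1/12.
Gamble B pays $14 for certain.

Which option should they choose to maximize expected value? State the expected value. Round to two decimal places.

Gamble A = 1/4 × (-10) + 1/6 × 106 + 1/2 × 66 + 1/12 × 30 = -2.5 + 17.6667 + 33 + 2.5 = 50.6667
Gamble B: 14 (certain)

Gamble A ($50.67)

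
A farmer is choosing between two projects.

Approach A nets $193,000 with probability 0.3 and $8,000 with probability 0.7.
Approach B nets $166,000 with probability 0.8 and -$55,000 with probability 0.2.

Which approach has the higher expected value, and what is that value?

Approach A = 0.3 × 193000 + 0.7 × 8000 = 57900 + 5600 = 63500
Approach B = 0.8 × 166000 + 0.2 × (-55000) = 132800 − 11000 = 121800

Approach B ($121,800)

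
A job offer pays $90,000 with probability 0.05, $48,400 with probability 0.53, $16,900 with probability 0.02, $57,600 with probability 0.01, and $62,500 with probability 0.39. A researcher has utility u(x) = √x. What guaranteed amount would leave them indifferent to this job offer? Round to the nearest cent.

$54,802.81

E[u] = 0.05·√90000 + 0.53·√48400 + 0.02·√16900 + 0.01·√57600 + 0.39·√62500 = 0.05·300 + 0.53·220 + 0.02·130 + 0.01·240 + 0.39·250 = 234.1
CE = (234.1)² = 54802.81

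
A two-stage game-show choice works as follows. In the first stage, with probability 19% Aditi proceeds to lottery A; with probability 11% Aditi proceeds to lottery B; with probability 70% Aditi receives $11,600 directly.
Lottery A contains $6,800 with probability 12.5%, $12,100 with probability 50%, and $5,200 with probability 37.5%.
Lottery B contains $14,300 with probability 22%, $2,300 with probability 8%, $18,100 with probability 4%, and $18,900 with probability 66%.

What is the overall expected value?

EV(A) = 0.125 × 6800 + 0.5 × 12100 + 0.375 × 5200 = 850 + 6050 + 1950 = 8850
EV(B) = 0.22 × 14300 + 0.08 × 2300 + 0.04 × 18100 + 0.66 × 18900 = 3146 + 184 + 724 + 12474 = 16528
Branch C: 11600 (certain)
Overall = 0.19 × 8850 + 0.11 × 16528 + 0.7 × 11600 = 1681.5 + 1818.08 + 8120 = 11619.58

$11,619.58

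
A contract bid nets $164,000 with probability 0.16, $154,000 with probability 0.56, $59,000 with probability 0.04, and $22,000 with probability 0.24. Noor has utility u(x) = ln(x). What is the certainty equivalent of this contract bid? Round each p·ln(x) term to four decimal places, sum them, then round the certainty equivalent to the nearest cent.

E[u] = 0.16·ln(164000) + 0.56·ln(154000) + 0.04·ln(59000) + 0.24·ln(22000) = 1.9212 + 6.6890 + 0.4394 + 2.3997 = 11.4493
CE = e^11.4493 ≈ 93835.64

$93,835.64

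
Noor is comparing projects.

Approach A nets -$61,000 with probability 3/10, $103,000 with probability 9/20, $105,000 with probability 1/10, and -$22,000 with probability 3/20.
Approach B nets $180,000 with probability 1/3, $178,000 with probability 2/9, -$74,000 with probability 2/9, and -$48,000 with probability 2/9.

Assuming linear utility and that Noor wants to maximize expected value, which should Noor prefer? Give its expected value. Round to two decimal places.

Approach B ($72,444.44)

Approach A = 3/10 × (-61000) + 9/20 × 103000 + 1/10 × 105000 + 3/20 × (-22000) = -18300 + 46350 + 10500 − 3300 = 35250
Approach B = 1/3 × 180000 + 2/9 × 178000 + 2/9 × (-74000) + 2/9 × (-48000) = 60000 + 39555.5556 − 16444.4444 − 10666.6667 = 72444.4444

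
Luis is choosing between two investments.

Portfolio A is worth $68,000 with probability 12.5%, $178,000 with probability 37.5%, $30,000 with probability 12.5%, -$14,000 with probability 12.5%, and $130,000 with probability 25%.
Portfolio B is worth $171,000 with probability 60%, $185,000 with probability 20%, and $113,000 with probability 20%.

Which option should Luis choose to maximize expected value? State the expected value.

Portfolio B ($162,200)

Portfolio A = 0.125 × 68000 + 0.375 × 178000 + 0.125 × 30000 + 0.125 × (-14000) + 0.25 × 130000 = 8500 + 66750 + 3750 − 1750 + 32500 = 109750
Portfolio B = 0.6 × 171000 + 0.2 × 185000 + 0.2 × 113000 = 102600 + 37000 + 22600 = 162200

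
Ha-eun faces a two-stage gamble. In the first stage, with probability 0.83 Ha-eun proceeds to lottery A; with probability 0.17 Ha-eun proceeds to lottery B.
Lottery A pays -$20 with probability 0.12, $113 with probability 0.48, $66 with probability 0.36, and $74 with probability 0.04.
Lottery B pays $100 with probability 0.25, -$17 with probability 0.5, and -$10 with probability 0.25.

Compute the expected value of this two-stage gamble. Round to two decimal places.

$67.58

EV(A) = 0.12 × (-20) + 0.48 × 113 + 0.36 × 66 + 0.04 × 74 = -2.4 + 54.24 + 23.76 + 2.96 = 78.56
EV(B) = 0.25 × 100 + 0.5 × (-17) + 0.25 × (-10) = 25 − 8.5 − 2.5 = 14
Overall = 0.83 × 78.56 + 0.17 × 14 = 65.2048 + 2.38 = 67.5848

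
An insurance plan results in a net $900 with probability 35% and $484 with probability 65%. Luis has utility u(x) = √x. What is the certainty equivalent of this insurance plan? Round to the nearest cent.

$615.04

E[u] = 0.35·√900 + 0.65·√484 = 0.35·30 + 0.65·22 = 24.8
CE = (24.8)² = 615.04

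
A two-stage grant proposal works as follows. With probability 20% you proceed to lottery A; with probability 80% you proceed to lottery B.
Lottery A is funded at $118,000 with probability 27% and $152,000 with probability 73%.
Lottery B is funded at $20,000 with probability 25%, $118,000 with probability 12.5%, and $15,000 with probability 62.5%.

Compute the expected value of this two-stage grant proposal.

EV(A) = 0.27 × 118000 + 0.73 × 152000 = 31860 + 110960 = 142820
EV(B) = 0.25 × 20000 + 0.125 × 118000 + 0.625 × 15000 = 5000 + 14750 + 9375 = 29125
Overall = 0.2 × 142820 + 0.8 × 29125 = 28564 + 23300 = 51864

$51,864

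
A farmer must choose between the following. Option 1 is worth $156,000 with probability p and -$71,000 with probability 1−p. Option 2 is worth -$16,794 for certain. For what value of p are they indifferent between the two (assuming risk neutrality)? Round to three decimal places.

p·156000 + (1−p)·(-71000) = -16794
227000p − 71000 = -16794
p = (-16794 + 71000) / 227000

p = 0.239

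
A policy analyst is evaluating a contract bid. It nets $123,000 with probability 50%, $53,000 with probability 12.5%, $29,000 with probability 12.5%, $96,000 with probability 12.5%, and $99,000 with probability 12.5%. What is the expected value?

$96,125

EV = 0.5 × 123000 + 0.125 × 53000 + 0.125 × 29000 + 0.125 × 96000 + 0.125 × 99000 = 61500 + 6625 + 3625 + 12000 + 12375 = 96125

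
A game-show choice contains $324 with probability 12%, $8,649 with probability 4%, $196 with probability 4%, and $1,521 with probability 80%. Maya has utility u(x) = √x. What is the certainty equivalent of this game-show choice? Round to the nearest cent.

E[u] = 0.12·√324 + 0.04·√8649 + 0.04·√196 + 0.8·√1521 = 0.12·18 + 0.04·93 + 0.04·14 + 0.8·39 = 37.64
CE = (37.64)² = 1416.7696

$1,416.77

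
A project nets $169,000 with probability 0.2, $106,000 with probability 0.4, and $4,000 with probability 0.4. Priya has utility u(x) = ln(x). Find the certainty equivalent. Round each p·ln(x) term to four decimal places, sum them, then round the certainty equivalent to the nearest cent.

$31,369.77

E[u] = 0.2·ln(169000) + 0.4·ln(106000) + 0.4·ln(4000) = 2.4075 + 4.6285 + 3.3176 = 10.3536
CE = e^10.3536 ≈ 31369.77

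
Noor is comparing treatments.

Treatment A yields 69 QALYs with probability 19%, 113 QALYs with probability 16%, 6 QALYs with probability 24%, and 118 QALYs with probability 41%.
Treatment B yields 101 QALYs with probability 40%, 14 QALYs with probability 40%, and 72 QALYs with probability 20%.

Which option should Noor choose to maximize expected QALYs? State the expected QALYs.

Treatment A = 0.19 × 69 + 0.16 × 113 + 0.24 × 6 + 0.41 × 118 = 13.11 + 18.08 + 1.44 + 48.38 = 81.01
Treatment B = 0.4 × 101 + 0.4 × 14 + 0.2 × 72 = 40.4 + 5.6 + 14.4 = 60.4

Treatment A (81.01 QALYs)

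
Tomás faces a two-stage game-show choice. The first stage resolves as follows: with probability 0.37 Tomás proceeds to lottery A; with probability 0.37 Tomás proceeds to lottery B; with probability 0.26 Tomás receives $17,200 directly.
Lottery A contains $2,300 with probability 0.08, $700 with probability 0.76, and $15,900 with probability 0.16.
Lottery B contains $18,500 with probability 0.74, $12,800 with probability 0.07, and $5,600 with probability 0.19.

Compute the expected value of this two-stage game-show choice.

$11,468.70

EV(A) = 0.08 × 2300 + 0.76 × 700 + 0.16 × 15900 = 184 + 532 + 2544 = 3260
EV(B) = 0.74 × 18500 + 0.07 × 12800 + 0.19 × 5600 = 13690 + 896 + 1064 = 15650
Branch C: 17200 (certain)
Overall = 0.37 × 3260 + 0.37 × 15650 + 0.26 × 17200 = 1206.2 + 5790.5 + 4472 = 11468.7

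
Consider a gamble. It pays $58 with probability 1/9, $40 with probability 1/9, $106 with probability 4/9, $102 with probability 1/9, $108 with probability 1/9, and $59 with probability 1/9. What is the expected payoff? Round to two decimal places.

EV = 1/9 × 58 + 1/9 × 40 + 4/9 × 106 + 1/9 × 102 + 1/9 × 108 + 1/9 × 59 = 6.4444 + 4.4444 + 47.1111 + 11.3333 + 12 + 6.5556 = 87.8889

$87.89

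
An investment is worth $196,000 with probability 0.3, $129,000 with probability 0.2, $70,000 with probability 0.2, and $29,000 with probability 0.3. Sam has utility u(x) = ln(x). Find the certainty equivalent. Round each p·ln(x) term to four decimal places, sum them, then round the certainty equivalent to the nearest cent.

$82,710.35

E[u] = 0.3·ln(196000) + 0.2·ln(129000) + 0.2·ln(70000) + 0.3·ln(29000) = 3.6558 + 2.3535 + 2.2313 + 3.0825 = 11.3231
CE = e^11.3231 ≈ 82710.35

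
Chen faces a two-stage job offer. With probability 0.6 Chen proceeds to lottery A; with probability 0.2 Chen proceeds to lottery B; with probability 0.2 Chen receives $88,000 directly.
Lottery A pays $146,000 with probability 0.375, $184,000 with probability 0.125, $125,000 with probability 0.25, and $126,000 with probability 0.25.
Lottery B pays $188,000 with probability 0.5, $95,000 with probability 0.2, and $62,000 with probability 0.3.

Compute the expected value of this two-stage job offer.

EV(A) = 0.375 × 146000 + 0.125 × 184000 + 0.25 × 125000 + 0.25 × 126000 = 54750 + 23000 + 31250 + 31500 = 140500
EV(B) = 0.5 × 188000 + 0.2 × 95000 + 0.3 × 62000 = 94000 + 19000 + 18600 = 131600
Branch C: 88000 (certain)
Overall = 0.6 × 140500 + 0.2 × 131600 + 0.2 × 88000 = 84300 + 26320 + 17600 = 128220

$128,220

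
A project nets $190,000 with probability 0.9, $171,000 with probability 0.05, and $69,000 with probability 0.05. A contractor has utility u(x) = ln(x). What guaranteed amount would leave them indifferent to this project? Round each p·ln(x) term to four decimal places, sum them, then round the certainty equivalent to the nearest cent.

E[u] = 0.9·ln(190000) + 0.05·ln(171000) + 0.05·ln(69000) = 10.9393 + 0.6025 + 0.5571 = 12.0989
CE = e^12.0989 ≈ 179674.11

$179,674.11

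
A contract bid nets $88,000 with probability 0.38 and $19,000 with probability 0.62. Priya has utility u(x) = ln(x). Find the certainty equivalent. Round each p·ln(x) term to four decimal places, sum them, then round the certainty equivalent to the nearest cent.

$34,019.87

E[u] = 0.38·ln(88000) + 0.62·ln(19000) = 4.3263 + 6.1084 = 10.4347
CE = e^10.4347 ≈ 34019.87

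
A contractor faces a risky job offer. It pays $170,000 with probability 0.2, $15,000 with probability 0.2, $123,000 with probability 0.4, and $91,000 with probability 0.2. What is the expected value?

$104,400

EV = 0.2 × 170000 + 0.2 × 15000 + 0.4 × 123000 + 0.2 × 91000 = 34000 + 3000 + 49200 + 18200 = 104400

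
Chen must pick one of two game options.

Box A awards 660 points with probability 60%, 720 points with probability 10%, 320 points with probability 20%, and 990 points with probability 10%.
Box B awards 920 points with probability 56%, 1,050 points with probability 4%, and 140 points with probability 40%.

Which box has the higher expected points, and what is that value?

Box A = 0.6 × 660 + 0.1 × 720 + 0.2 × 320 + 0.1 × 990 = 396 + 72 + 64 + 99 = 631
Box B = 0.56 × 920 + 0.04 × 1050 + 0.4 × 140 = 515.2 + 42 + 56 = 613.2

Box A (631 points)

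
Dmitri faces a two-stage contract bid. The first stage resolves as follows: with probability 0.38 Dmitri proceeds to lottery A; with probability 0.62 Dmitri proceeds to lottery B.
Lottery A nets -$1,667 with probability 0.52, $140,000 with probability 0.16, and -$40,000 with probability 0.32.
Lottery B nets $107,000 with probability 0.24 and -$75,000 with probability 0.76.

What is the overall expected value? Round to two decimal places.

EV(A) = 0.52 × (-1667) + 0.16 × 140000 + 0.32 × (-40000) = -866.84 + 22400 − 12800 = 8733.16
EV(B) = 0.24 × 107000 + 0.76 × (-75000) = 25680 − 57000 = -31320
Overall = 0.38 × 8733.16 + 0.62 × (-31320) = 3318.6008 − 19418.4 = -16099.7992

-$16,099.80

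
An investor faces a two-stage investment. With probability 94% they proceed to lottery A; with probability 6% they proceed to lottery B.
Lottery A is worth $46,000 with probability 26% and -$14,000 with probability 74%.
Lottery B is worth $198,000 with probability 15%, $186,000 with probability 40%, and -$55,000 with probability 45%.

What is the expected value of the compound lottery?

$6,265

EV(A) = 0.26 × 46000 + 0.74 × (-14000) = 11960 − 10360 = 1600
EV(B) = 0.15 × 198000 + 0.4 × 186000 + 0.45 × (-55000) = 29700 + 74400 − 24750 = 79350
Overall = 0.94 × 1600 + 0.06 × 79350 = 1504 + 4761 = 6265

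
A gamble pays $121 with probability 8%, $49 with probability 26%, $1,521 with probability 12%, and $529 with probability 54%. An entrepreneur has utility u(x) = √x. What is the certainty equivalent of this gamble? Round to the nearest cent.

$392.04

E[u] = 0.08·√121 + 0.26·√49 + 0.12·√1521 + 0.54·√529 = 0.08·11 + 0.26·7 + 0.12·39 + 0.54·23 = 19.8
CE = (19.8)² = 392.04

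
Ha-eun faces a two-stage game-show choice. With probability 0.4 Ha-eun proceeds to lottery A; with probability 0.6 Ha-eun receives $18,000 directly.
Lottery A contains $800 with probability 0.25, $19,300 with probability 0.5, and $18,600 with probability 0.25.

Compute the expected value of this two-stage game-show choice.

$16,600

EV(A) = 0.25 × 800 + 0.5 × 19300 + 0.25 × 18600 = 200 + 9650 + 4650 = 14500
Branch B: 18000 (certain)
Overall = 0.4 × 14500 + 0.6 × 18000 = 5800 + 10800 = 16600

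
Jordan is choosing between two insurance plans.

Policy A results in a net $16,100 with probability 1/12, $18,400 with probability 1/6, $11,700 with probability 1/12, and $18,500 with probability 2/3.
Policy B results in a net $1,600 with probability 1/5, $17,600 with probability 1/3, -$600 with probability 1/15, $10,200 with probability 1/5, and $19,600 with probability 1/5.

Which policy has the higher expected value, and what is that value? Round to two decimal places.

Policy A = 1/12 × 16100 + 1/6 × 18400 + 1/12 × 11700 + 2/3 × 18500 = 1341.6667 + 3066.6667 + 975 + 12333.3333 = 17716.6667
Policy B = 1/5 × 1600 + 1/3 × 17600 + 1/15 × (-600) + 1/5 × 10200 + 1/5 × 19600 = 320 + 5866.6667 − 40 + 2040 + 3920 = 12106.6667

Policy A ($17,716.67)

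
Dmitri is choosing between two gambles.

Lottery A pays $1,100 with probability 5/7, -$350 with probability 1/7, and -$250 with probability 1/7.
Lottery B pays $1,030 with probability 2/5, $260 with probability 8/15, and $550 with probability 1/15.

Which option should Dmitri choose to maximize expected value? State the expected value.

Lottery A = 5/7 × 1100 + 1/7 × (-350) + 1/7 × (-250) = 785.7143 − 50 − 35.7143 = 700
Lottery B = 2/5 × 1030 + 8/15 × 260 + 1/15 × 550 = 412 + 138.6667 + 36.6667 = 587.3333

Lottery A ($700)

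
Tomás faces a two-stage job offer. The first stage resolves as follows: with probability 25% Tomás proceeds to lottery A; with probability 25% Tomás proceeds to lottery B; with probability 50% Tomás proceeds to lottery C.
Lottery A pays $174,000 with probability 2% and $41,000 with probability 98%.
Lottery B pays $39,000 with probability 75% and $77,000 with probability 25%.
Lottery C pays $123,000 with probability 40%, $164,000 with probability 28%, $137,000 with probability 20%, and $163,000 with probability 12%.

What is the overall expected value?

EV(A) = 0.02 × 174000 + 0.98 × 41000 = 3480 + 40180 = 43660
EV(B) = 0.75 × 39000 + 0.25 × 77000 = 29250 + 19250 = 48500
EV(C) = 0.4 × 123000 + 0.28 × 164000 + 0.2 × 137000 + 0.12 × 163000 = 49200 + 45920 + 27400 + 19560 = 142080
Overall = 0.25 × 43660 + 0.25 × 48500 + 0.5 × 142080 = 10915 + 12125 + 71040 = 94080

$94,080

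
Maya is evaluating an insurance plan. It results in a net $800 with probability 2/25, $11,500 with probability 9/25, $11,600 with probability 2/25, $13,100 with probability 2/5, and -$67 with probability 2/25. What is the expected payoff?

EV = 2/25 × 800 + 9/25 × 11500 + 2/25 × 11600 + 2/5 × 13100 + 2/25 × (-67) = 64 + 4140 + 928 + 5240 − 5.36 = 10366.64

$10,366.64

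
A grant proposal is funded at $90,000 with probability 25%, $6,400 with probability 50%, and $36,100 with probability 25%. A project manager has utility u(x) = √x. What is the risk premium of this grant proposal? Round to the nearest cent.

E[u] = 0.25·√90000 + 0.5·√6400 + 0.25·√36100 = 0.25·300 + 0.5·80 + 0.25·190 = 162.5
CE = (162.5)² = 26406.25
Risk premium = EV − CE = 34725 − 26406.25 = 8318.75

$8,318.75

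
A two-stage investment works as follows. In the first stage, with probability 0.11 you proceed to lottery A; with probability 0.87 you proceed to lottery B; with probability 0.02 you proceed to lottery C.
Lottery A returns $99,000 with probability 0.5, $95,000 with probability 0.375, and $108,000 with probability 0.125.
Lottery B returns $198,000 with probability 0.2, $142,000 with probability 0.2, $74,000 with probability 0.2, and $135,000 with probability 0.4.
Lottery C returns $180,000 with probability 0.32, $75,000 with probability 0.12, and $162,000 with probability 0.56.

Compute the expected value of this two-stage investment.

$133,011.15

EV(A) = 0.5 × 99000 + 0.375 × 95000 + 0.125 × 108000 = 49500 + 35625 + 13500 = 98625
EV(B) = 0.2 × 198000 + 0.2 × 142000 + 0.2 × 74000 + 0.4 × 135000 = 39600 + 28400 + 14800 + 54000 = 136800
EV(C) = 0.32 × 180000 + 0.12 × 75000 + 0.56 × 162000 = 57600 + 9000 + 90720 = 157320
Overall = 0.11 × 98625 + 0.87 × 136800 + 0.02 × 157320 = 10848.75 + 119016 + 3146.4 = 133011.15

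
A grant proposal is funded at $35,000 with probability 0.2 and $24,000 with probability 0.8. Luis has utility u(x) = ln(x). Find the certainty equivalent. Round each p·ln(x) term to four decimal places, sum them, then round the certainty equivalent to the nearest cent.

$25,879.33

E[u] = 0.2·ln(35000) + 0.8·ln(24000) = 2.0926 + 8.0686 = 10.1612
CE = e^10.1612 ≈ 25879.33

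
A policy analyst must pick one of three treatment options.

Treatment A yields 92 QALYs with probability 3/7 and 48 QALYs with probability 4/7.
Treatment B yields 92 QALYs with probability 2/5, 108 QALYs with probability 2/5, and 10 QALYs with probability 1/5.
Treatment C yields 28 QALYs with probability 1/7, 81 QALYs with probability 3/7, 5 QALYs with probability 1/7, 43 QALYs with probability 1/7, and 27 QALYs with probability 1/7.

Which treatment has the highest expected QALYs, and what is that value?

Treatment A = 3/7 × 92 + 4/7 × 48 = 39.4286 + 27.4286 = 66.8571
Treatment B = 2/5 × 92 + 2/5 × 108 + 1/5 × 10 = 36.8 + 43.2 + 2 = 82
Treatment C = 1/7 × 28 + 3/7 × 81 + 1/7 × 5 + 1/7 × 43 + 1/7 × 27 = 4 + 34.7143 + 0.7143 + 6.1429 + 3.8571 = 49.4286

Treatment B (82 QALYs)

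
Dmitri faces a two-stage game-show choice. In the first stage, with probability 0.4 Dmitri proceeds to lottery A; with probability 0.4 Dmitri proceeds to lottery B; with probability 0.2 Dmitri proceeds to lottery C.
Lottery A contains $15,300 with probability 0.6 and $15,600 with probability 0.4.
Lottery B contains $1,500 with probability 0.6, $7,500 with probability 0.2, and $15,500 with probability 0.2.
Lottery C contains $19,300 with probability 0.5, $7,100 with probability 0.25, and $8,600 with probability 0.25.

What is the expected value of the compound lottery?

$11,083

EV(A) = 0.6 × 15300 + 0.4 × 15600 = 9180 + 6240 = 15420
EV(B) = 0.6 × 1500 + 0.2 × 7500 + 0.2 × 15500 = 900 + 1500 + 3100 = 5500
EV(C) = 0.5 × 19300 + 0.25 × 7100 + 0.25 × 8600 = 9650 + 1775 + 2150 = 13575
Overall = 0.4 × 15420 + 0.4 × 5500 + 0.2 × 13575 = 6168 + 2200 + 2715 = 11083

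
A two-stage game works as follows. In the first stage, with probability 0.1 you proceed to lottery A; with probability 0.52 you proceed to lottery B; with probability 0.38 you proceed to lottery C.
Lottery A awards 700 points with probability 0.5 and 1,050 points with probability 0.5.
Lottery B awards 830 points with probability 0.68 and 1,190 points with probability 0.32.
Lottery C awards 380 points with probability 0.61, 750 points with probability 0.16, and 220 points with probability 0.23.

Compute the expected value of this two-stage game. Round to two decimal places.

731.92 points

EV(A) = 0.5 × 700 + 0.5 × 1050 = 350 + 525 = 875
EV(B) = 0.68 × 830 + 0.32 × 1190 = 564.4 + 380.8 = 945.2
EV(C) = 0.61 × 380 + 0.16 × 750 + 0.23 × 220 = 231.8 + 120 + 50.6 = 402.4
Overall = 0.1 × 875 + 0.52 × 945.2 + 0.38 × 402.4 = 87.5 + 491.504 + 152.912 = 731.916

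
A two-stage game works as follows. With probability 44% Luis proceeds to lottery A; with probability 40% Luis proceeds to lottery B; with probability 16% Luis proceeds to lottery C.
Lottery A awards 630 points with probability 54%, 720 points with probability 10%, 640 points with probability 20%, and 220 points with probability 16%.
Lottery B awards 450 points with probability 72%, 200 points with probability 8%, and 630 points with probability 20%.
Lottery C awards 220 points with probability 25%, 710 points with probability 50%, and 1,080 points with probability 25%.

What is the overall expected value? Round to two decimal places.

EV(A) = 0.54 × 630 + 0.1 × 720 + 0.2 × 640 + 0.16 × 220 = 340.2 + 72 + 128 + 35.2 = 575.4
EV(B) = 0.72 × 450 + 0.08 × 200 + 0.2 × 630 = 324 + 16 + 126 = 466
EV(C) = 0.25 × 220 + 0.5 × 710 + 0.25 × 1080 = 55 + 355 + 270 = 680
Overall = 0.44 × 575.4 + 0.4 × 466 + 0.16 × 680 = 253.176 + 186.4 + 108.8 = 548.376

548.38 points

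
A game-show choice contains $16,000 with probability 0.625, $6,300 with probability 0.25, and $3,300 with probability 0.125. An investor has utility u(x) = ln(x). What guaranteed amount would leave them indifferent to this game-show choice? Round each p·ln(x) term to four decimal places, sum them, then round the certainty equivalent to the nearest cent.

E[u] = 0.625·ln(16000) + 0.25·ln(6300) + 0.125·ln(3300) = 6.0502 + 2.1871 + 1.0127 = 9.2500
CE = e^9.2500 ≈ 10404.57

$10,404.57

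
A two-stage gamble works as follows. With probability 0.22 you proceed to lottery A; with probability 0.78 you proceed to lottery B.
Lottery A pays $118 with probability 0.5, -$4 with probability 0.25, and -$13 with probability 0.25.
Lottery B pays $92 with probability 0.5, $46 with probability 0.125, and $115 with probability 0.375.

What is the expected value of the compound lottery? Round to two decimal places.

EV(A) = 0.5 × 118 + 0.25 × (-4) + 0.25 × (-13) = 59 − 1 − 3.25 = 54.75
EV(B) = 0.5 × 92 + 0.125 × 46 + 0.375 × 115 = 46 + 5.75 + 43.125 = 94.875
Overall = 0.22 × 54.75 + 0.78 × 94.875 = 12.045 + 74.0025 = 86.0475

$86.05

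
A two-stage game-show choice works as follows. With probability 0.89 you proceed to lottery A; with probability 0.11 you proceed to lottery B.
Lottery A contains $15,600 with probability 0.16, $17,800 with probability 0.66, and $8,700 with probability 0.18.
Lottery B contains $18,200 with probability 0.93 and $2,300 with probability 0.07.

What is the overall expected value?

$15,950.47

EV(A) = 0.16 × 15600 + 0.66 × 17800 + 0.18 × 8700 = 2496 + 11748 + 1566 = 15810
EV(B) = 0.93 × 18200 + 0.07 × 2300 = 16926 + 161 = 17087
Overall = 0.89 × 15810 + 0.11 × 17087 = 14070.9 + 1879.57 = 15950.47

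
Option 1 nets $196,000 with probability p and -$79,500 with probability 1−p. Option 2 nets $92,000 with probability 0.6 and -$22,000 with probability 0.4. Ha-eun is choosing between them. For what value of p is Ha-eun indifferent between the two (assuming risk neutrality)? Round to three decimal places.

p = 0.457

EV(Option 2) = 0.6 × 92000 + 0.4 × (-22000) = 55200 − 8800 = 46400
p·196000 + (1−p)·(-79500) = 46400
275500p − 79500 = 46400
p = (46400 + 79500) / 275500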